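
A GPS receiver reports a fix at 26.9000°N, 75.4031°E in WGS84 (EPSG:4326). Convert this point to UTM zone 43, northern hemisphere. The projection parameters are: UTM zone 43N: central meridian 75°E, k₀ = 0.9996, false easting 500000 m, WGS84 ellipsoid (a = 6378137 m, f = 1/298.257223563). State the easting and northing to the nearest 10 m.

Zone 43 central meridian λ₀ = 6×43 − 183 = 75°; Δλ = +0.4031°.
Transverse Mercator on WGS84 with k₀ = 0.9996 gives E = 540029.155 m, N = 2975423.110 m.

E 540030 m, N 2975420 m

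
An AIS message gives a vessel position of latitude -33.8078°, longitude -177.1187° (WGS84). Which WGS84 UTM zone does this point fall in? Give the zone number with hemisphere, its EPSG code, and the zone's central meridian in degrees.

Zone 1S (EPSG:32701), central meridian -177°

UTM zone = ⌊(λ + 180)/6⌋ + 1; -177.1187° ∈ [-180°, -174°) → zone 1.
Hemisphere: S (φ < 0).
Central meridian λ₀ = 6×1 − 183 = -177°.
EPSG code: 32701.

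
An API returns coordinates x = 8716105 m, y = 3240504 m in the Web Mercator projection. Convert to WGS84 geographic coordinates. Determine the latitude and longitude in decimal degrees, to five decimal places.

R = 6378137 m. λ = x/R = 78.29810339°.
φ = 2·arctan(exp(y/R)) − 90° = 2·arctan(1.66207) − 90° = 27.93279964°.

lat 27.93280°, lon 78.29810°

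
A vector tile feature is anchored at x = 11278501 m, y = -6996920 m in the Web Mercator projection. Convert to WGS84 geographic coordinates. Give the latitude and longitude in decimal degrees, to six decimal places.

lat -53.075200°, lon 101.316498°

R = 6378137 m. λ = x/R = 101.31649830°.
φ = 2·arctan(exp(y/R)) − 90° = 2·arctan(0.33387) − 90° = -53.07519991°.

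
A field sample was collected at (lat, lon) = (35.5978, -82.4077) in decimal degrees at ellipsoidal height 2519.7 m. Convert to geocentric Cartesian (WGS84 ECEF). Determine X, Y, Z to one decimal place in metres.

X 686267.8 m, Y -5148615.8 m, Z 3693463.2 m

WGS84: a = 6378137 m, e² = 0.006694380; N(φ) = a/√(1−e²sin²φ) = 6385382.973 m.
X = (N+h)·cosφ·cosλ = 686267.784 m; Y = (N+h)·cosφ·sinλ = -5148615.764 m; Z = (N(1−e²)+h)·sinφ = 3693463.240 m.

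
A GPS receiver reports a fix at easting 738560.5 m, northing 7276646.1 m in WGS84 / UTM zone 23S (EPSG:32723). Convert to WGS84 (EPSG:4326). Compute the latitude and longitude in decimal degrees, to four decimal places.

lat -24.6059°, lon -42.6438°

Zone 23S: λ₀ = -45°, k₀ = 0.9996, false easting 500000 m, false northing 10000000 m.
Meridian distance M = (N − FN)/k₀ = -2724443.7 m.
Inverse transverse Mercator on WGS84 gives φ = -24.60589958°, λ = -42.64379983°.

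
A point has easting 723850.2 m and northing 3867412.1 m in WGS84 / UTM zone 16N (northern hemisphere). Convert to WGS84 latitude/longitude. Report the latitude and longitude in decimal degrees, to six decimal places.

lat 34.924500°, lon -84.549400°

Zone 16N: λ₀ = -87°, k₀ = 0.9996, false easting 500000 m.
Meridian distance M = (N − FN)/k₀ = 3868959.7 m.
Inverse transverse Mercator on WGS84 gives φ = 34.92450026°, λ = -84.54940020°.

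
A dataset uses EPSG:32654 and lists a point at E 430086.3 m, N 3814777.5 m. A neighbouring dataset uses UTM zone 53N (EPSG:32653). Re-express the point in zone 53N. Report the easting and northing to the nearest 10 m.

UTM 54N → geographic: φ = 34.47219999°, λ = 140.23870052°.
UTM 53N (λ₀ = 135°) forward: E = 981331.777 m, N = 3826990.093 m.

E 981330 m, N 3826990 m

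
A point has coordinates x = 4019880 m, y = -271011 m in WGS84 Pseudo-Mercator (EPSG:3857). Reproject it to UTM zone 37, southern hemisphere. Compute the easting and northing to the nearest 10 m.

E 178700 m, N 9730650 m

Web Mercator inverse (R = 6378137 m) → φ = -2.43380099°, λ = 36.11119644°.
UTM 37S forward: E = 178699.936 m, N = 9730646.058 m.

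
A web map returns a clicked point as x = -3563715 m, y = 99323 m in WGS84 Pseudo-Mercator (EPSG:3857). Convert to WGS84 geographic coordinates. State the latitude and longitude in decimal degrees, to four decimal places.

lat 0.8922°, lon -32.0134°

R = 6378137 m. λ = x/R = -32.01339653°.
φ = 2·arctan(exp(y/R)) − 90° = 2·arctan(1.01569) − 90° = 0.89219763°.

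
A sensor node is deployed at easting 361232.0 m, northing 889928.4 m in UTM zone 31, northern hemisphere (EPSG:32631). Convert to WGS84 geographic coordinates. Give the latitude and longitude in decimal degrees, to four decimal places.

lat 8.0490°, lon 1.7407°

Zone 31N: λ₀ = 3°, k₀ = 0.9996, false easting 500000 m.
Meridian distance M = (N − FN)/k₀ = 890284.5 m.
Inverse transverse Mercator on WGS84 gives φ = 8.04899966°, λ = 1.74070021°.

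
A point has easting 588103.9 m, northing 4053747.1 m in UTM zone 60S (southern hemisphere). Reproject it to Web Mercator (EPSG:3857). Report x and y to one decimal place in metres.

Unproject from UTM 60S (λ₀ = 177°) → φ = -53.65760014°, λ = 178.33320075°.
Web Mercator (R = 6378137 m): x = 19851961.098 m, y = -7105574.713 m.

x 19851961.1 m, y -7105574.7 m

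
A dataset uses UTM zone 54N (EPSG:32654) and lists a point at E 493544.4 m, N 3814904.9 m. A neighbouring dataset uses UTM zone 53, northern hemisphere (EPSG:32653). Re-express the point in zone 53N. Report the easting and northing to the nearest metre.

UTM 54N → geographic: φ = 34.47569964°, λ = 140.92970044°.
UTM 53N (λ₀ = 135°) forward: E = 1044874.990 m, N = 3830896.807 m.

E 1044875 m, N 3830897 m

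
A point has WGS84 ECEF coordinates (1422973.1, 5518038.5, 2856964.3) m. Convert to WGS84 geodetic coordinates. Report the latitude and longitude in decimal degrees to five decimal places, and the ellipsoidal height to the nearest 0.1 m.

lat 26.78130°, lon 75.53980°, h 800.9 m

λ = atan2(Y, X) = 75.53979999°; p = √(X²+Y²) = 5698561.3 m.
Bowring's method on WGS84 (a = 6378137 m, b = 6356752.314 m) gives φ = 26.78129975°, h = 800.907 m.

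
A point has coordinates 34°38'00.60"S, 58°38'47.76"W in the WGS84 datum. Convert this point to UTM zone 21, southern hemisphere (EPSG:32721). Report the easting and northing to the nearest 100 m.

Zone 21 central meridian λ₀ = 6×21 − 183 = -57°; Δλ = -1.6466°.
Transverse Mercator on WGS84 with k₀ = 0.9996 gives E = 349070.736 m, N = 6166366.410 m.

E 349100 m, N 6166400 m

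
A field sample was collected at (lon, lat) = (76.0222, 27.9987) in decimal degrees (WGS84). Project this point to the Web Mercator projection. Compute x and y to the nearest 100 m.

x 8462800 m, y 3248800 m

Web Mercator is spherical with R = a = 6378137 m.
x = R·λ = 6378137 × 1.326837695 = 8462752.593 m.
y = R·ln tan(π/4 + φ/2) = 6378137 × 0.509366589 = 3248809.890 m.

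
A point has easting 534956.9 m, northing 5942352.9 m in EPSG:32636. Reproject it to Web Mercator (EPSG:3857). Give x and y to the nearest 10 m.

x 3732390 m, y 7100170 m

Unproject from UTM 36N (λ₀ = 33°) → φ = 53.62880002°, λ = 33.52860060°.
Web Mercator (R = 6378137 m): x = 3732386.746 m, y = 7100166.564 m.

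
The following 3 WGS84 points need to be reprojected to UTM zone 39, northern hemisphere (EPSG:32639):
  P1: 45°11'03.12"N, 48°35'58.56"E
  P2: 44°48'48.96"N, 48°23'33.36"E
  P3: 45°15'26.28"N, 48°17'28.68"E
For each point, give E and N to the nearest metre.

UTM zone 39N: λ₀ = 51°, k₀ = 0.9996.
P1 (45.1842°, 48.5996°) → (311419.201, 5006216.078) m.
P2 (44.8136°, 48.3926°) → (293831.214, 4965551.539) m.
P3 (45.2573°, 48.2913°) → (287471.271, 5015103.374) m.

P1: E 311419 m, N 5006216 m; P2: E 293831 m, N 4965552 m; P3: E 287471 m, N 5015103 m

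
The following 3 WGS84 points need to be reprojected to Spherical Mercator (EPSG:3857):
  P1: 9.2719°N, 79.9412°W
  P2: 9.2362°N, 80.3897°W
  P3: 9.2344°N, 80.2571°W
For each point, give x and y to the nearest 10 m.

P1: x -8899010 m, y 1036680 m; P2: x -8948940 m, y 1032650 m; P3: x -8934180 m, y 1032450 m

Web Mercator: x = R·λ, y = R·ln tan(π/4+φ/2), R = 6378137 m.
P1 (9.2719°, -79.9412°) → (-8899013.677, 1036677.762) m.
P2 (9.2362°, -80.3897°) → (-8948940.469, 1032651.251) m.
P3 (9.2344°, -80.2571°) → (-8934179.505, 1032448.244) m.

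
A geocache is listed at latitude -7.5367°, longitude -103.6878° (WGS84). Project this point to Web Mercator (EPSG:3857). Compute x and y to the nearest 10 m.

x -11542470 m, y -841410 m

Web Mercator is spherical with R = a = 6378137 m.
x = R·λ = 6378137 × -1.809693504 = -11542473.097 m.
y = R·ln tan(π/4 + φ/2) = 6378137 × -0.131921215 = -841411.585 m.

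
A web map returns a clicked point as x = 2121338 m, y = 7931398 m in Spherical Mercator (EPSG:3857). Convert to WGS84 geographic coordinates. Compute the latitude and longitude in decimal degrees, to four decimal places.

lat 57.8286°, lon 19.0563°

R = 6378137 m. λ = x/R = 19.05630348°.
φ = 2·arctan(exp(y/R)) − 90° = 2·arctan(3.46783) − 90° = 57.82860188°.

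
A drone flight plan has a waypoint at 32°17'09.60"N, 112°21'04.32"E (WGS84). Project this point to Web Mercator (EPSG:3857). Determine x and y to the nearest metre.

Web Mercator is spherical with R = a = 6378137 m.
x = R·λ = 6378137 × 1.960898359 = 12506878.374 m.
y = R·ln tan(π/4 + φ/2) = 6378137 × 0.595928153 = 3800911.399 m.

x 12506878 m, y 3800911 m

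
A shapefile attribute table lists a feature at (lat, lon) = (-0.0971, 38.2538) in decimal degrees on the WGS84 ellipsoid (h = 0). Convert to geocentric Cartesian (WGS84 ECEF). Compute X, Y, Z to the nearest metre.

WGS84: a = 6378137 m, e² = 0.006694380; N(φ) = a/√(1−e²sin²φ) = 6378137.061 m.
X = (N+h)·cosφ·cosλ = 5008589.933 m; Y = (N+h)·cosφ·sinλ = 3948992.583 m; Z = (N(1−e²)+h)·sinφ = -10736.757 m.

X 5008590 m, Y 3948993 m, Z -10737 m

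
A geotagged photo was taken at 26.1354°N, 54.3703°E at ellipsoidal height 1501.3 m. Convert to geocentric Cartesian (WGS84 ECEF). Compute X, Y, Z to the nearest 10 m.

X 3338610 m, Y 4658210 m, Z 2793200 m

WGS84: a = 6378137 m, e² = 0.006694380; N(φ) = a/√(1−e²sin²φ) = 6382283.459 m.
X = (N+h)·cosφ·cosλ = 3338607.503 m; Y = (N+h)·cosφ·sinλ = 4658214.265 m; Z = (N(1−e²)+h)·sinφ = 2793198.138 m.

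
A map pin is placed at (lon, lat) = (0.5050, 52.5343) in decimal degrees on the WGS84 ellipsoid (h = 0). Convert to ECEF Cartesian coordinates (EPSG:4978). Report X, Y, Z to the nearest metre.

WGS84: a = 6378137 m, e² = 0.006694380; N(φ) = a/√(1−e²sin²φ) = 6391629.195 m.
X = (N+h)·cosφ·cosλ = 3887789.973 m; Y = (N+h)·cosφ·sinλ = 34267.529 m; Z = (N(1−e²)+h)·sinφ = 5039187.203 m.

X 3887790 m, Y 34268 m, Z 5039187 m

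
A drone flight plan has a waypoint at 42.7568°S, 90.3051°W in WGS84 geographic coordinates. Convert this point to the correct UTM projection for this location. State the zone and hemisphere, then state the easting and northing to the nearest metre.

Zone 15S: E 720528 m, N 5262669 m

Longitude -90.3051° lies in the 6° band [-96°, -90°), giving zone 15; latitude is south of the equator, so 15S.
Zone 15 central meridian λ₀ = 6×15 − 183 = -93°; Δλ = +2.6949°.
Transverse Mercator on WGS84 with k₀ = 0.9996 gives E = 720527.678 m, N = 5262669.336 m.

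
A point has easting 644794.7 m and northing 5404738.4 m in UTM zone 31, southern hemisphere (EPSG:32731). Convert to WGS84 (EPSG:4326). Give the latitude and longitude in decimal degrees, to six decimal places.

lat -41.495900°, lon 4.734700°

Zone 31S: λ₀ = 3°, k₀ = 0.9996, false easting 500000 m, false northing 10000000 m.
Meridian distance M = (N − FN)/k₀ = -4597100.4 m.
Inverse transverse Mercator on WGS84 gives φ = -41.49590025°, λ = 4.73469951°.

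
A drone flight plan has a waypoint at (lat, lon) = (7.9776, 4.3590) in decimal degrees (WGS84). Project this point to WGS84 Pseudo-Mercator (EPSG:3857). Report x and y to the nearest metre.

Web Mercator is spherical with R = a = 6378137 m.
x = R·λ = 6378137 × 0.076078902 = 485241.660 m.
y = R·ln tan(π/4 + φ/2) = 6378137 × 0.139687460 = 890945.758 m.

x 485242 m, y 890946 m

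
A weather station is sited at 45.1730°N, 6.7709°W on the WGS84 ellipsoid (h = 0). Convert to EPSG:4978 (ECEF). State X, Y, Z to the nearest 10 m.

WGS84: a = 6378137 m, e² = 0.006694380; N(φ) = a/√(1−e²sin²φ) = 6388903.077 m.
X = (N+h)·cosφ·cosλ = 4472562.573 m; Y = (N+h)·cosφ·sinλ = -531017.065 m; Z = (N(1−e²)+h)·sinφ = 4500922.762 m.

X 4472560 m, Y -531020 m, Z 4500920 m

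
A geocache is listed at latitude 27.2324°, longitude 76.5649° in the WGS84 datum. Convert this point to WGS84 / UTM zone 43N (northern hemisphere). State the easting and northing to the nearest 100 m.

E 655000 m, N 3013100 m

Zone 43 central meridian λ₀ = 6×43 − 183 = 75°; Δλ = +1.5649°.
Transverse Mercator on WGS84 with k₀ = 0.9996 gives E = 654952.677 m, N = 3013144.585 m.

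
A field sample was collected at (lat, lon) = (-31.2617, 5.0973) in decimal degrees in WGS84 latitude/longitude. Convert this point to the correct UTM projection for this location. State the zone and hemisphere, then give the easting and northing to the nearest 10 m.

Longitude 5.0973° lies in the 6° band [0°, 6°), giving zone 31; latitude is south of the equator, so 31S.
Zone 31 central meridian λ₀ = 6×31 − 183 = 3°; Δλ = +2.0973°.
Transverse Mercator on WGS84 with k₀ = 0.9996 gives E = 699692.825 m, N = 6539497.337 m.

Zone 31S: E 699690 m, N 6539500 m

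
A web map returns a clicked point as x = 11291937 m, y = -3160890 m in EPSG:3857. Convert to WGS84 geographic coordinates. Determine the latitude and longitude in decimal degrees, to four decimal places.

R = 6378137 m. λ = x/R = 101.43719594°.
φ = 2·arctan(exp(y/R)) − 90° = 2·arctan(0.60922) − 90° = -27.29909762°.

lat -27.2991°, lon 101.4372°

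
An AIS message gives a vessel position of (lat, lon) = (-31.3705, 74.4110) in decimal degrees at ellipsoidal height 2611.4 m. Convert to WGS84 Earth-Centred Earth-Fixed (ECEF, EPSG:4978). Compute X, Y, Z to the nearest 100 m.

X 1465400 m, Y 5252400 m, Z -3302400 m

WGS84: a = 6378137 m, e² = 0.006694380; N(φ) = a/√(1−e²sin²φ) = 6383930.273 m.
X = (N+h)·cosφ·cosλ = 1465398.043 m; Y = (N+h)·cosφ·sinλ = 5252358.969 m; Z = (N(1−e²)+h)·sinφ = -3302395.274 m.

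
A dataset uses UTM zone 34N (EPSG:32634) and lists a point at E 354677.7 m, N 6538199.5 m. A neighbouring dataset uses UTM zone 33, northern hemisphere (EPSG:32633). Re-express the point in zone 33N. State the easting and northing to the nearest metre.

UTM 34N → geographic: φ = 58.95870019°, λ = 18.47319915°.
UTM 33N (λ₀ = 15°) forward: E = 699724.926 m, N = 6540642.361 m.

E 699725 m, N 6540642 m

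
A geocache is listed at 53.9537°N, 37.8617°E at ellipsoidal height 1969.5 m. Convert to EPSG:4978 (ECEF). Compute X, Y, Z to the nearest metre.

X 2970506 m, Y 2309289 m, Z 5135305 m

WGS84: a = 6378137 m, e² = 0.006694380; N(φ) = a/√(1−e²sin²φ) = 6392139.560 m.
X = (N+h)·cosφ·cosλ = 2970506.320 m; Y = (N+h)·cosφ·sinλ = 2309288.695 m; Z = (N(1−e²)+h)·sinφ = 5135305.477 m.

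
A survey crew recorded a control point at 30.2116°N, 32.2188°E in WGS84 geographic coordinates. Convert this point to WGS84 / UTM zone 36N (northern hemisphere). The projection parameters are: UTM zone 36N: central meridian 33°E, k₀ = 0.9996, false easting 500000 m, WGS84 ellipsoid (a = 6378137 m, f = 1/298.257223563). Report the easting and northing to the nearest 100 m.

E 424800 m, N 3342500 m

Zone 36 central meridian λ₀ = 6×36 − 183 = 33°; Δλ = -0.7812°.
Transverse Mercator on WGS84 with k₀ = 0.9996 gives E = 424814.267 m, N = 3342490.652 m.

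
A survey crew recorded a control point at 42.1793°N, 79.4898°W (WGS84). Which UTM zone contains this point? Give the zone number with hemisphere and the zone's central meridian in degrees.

Zone 17N, central meridian -81°

UTM zone = ⌊(λ + 180)/6⌋ + 1; -79.4898° ∈ [-84°, -78°) → zone 17.
Hemisphere: N (φ ≥ 0).
Central meridian λ₀ = 6×17 − 183 = -81°.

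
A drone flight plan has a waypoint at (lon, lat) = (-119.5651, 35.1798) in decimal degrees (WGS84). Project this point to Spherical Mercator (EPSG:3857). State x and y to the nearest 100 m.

x -13309900 m, y 4188300 m

Web Mercator is spherical with R = a = 6378137 m.
x = R·λ = 6378137 × -2.086804665 = -13309926.049 m.
y = R·ln tan(π/4 + φ/2) = 6378137 × 0.656671716 = 4188342.170 m.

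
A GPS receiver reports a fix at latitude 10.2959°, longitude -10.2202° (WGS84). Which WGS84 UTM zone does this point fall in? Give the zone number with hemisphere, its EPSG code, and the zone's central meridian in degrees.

UTM zone = ⌊(λ + 180)/6⌋ + 1; -10.2202° ∈ [-12°, -6°) → zone 29.
Hemisphere: N (φ ≥ 0).
Central meridian λ₀ = 6×29 − 183 = -9°.
EPSG code: 32629.

Zone 29N (EPSG:32629), central meridian -9°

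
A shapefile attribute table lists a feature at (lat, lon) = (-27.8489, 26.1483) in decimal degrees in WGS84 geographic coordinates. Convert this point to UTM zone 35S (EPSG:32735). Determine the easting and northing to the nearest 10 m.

E 416140 m, N 6919240 m

Zone 35 central meridian λ₀ = 6×35 − 183 = 27°; Δλ = -0.8517°.
Transverse Mercator on WGS84 with k₀ = 0.9996 gives E = 416140.435 m, N = 6919244.390 m.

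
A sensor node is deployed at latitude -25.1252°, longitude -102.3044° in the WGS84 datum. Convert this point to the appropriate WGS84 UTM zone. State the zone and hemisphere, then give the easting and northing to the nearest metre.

Zone 13S: E 771800 m, N 7218473 m

Longitude -102.3044° lies in the 6° band [-108°, -102°), giving zone 13; latitude is south of the equator, so 13S.
Zone 13 central meridian λ₀ = 6×13 − 183 = -105°; Δλ = +2.6956°.
Transverse Mercator on WGS84 with k₀ = 0.9996 gives E = 771800.487 m, N = 7218472.824 m.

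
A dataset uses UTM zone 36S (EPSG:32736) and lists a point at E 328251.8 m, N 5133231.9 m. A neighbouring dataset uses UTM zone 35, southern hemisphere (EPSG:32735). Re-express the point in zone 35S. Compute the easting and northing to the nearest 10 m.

E 809840 m, N 5128210 m

UTM 36S → geographic: φ = -43.93399982°, λ = 30.86019966°.
UTM 35S (λ₀ = 27°) forward: E = 809839.932 m, N = 5128210.182 m.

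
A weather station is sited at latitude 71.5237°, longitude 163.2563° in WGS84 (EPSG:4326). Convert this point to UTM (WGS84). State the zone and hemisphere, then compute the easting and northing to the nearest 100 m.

Zone 58N: E 438300 m, N 7936700 m

Longitude 163.2563° lies in the 6° band [162°, 168°), giving zone 58; latitude is north of the equator, so 58N.
Zone 58 central meridian λ₀ = 6×58 − 183 = 165°; Δλ = -1.7437°.
Transverse Mercator on WGS84 with k₀ = 0.9996 gives E = 438331.064 m, N = 7936696.664 m.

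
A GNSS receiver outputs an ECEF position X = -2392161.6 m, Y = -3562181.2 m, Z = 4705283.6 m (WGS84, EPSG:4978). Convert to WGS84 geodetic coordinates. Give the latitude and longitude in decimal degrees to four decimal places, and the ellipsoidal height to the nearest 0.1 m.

lat 47.8290°, lon -123.8831°, h 1552.6 m

λ = atan2(Y, X) = -123.88310016°; p = √(X²+Y²) = 4290870.8 m.
Bowring's method on WGS84 (a = 6378137 m, b = 6356752.314 m) gives φ = 47.82899966°, h = 1552.620 m.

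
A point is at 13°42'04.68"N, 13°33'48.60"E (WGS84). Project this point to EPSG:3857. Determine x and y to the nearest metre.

x 1509882 m, y 1539970 m

Web Mercator is spherical with R = a = 6378137 m.
x = R·λ = 6378137 × 0.236727733 = 1509881.913 m.
y = R·ln tan(π/4 + φ/2) = 6378137 × 0.241445045 = 1539969.576 m.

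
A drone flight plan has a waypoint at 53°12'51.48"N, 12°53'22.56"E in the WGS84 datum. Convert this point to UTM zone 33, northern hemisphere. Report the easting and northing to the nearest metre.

E 359082 m, N 5898189 m

Zone 33 central meridian λ₀ = 6×33 − 183 = 15°; Δλ = -2.1104°.
Transverse Mercator on WGS84 with k₀ = 0.9996 gives E = 359081.525 m, N = 5898188.963 m.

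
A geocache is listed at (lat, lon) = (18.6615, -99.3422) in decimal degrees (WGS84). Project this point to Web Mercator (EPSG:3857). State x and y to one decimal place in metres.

x -11058723.1 m, y 2115123.3 m

Web Mercator is spherical with R = a = 6378137 m.
x = R·λ = 6378137 × -1.733848476 = -11058723.118 m.
y = R·ln tan(π/4 + φ/2) = 6378137 × 0.331620860 = 2115123.275 m.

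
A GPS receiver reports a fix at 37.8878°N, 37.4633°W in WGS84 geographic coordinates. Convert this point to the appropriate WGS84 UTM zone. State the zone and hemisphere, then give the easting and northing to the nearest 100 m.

Longitude -37.4633° lies in the 6° band [-42°, -36°), giving zone 24; latitude is north of the equator, so 24N.
Zone 24 central meridian λ₀ = 6×24 − 183 = -39°; Δλ = +1.5367°.
Transverse Mercator on WGS84 with k₀ = 0.9996 gives E = 635127.475 m, N = 4194479.303 m.

Zone 24N: E 635100 m, N 4194500 m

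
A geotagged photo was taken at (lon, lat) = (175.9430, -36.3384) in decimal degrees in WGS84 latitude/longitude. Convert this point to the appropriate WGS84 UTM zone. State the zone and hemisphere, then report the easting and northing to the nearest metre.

Zone 60S: E 405142 m, N 5977998 m

Longitude 175.9430° lies in the 6° band [174°, 180°), giving zone 60; latitude is south of the equator, so 60S.
Zone 60 central meridian λ₀ = 6×60 − 183 = 177°; Δλ = -1.0570°.
Transverse Mercator on WGS84 with k₀ = 0.9996 gives E = 405142.146 m, N = 5977998.475 m.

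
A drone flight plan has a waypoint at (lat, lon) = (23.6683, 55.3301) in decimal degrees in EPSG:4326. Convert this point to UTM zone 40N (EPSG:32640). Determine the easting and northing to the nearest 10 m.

Zone 40 central meridian λ₀ = 6×40 − 183 = 57°; Δλ = -1.6699°.
Transverse Mercator on WGS84 with k₀ = 0.9996 gives E = 329703.726 m, N = 2618499.957 m.

E 329700 m, N 2618500 m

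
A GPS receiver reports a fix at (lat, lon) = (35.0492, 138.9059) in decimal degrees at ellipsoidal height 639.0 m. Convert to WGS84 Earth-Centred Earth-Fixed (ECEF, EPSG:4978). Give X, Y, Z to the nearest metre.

X -3939846 m, Y 3436232 m, Z 3642704 m

WGS84: a = 6378137 m, e² = 0.006694380; N(φ) = a/√(1−e²sin²φ) = 6385189.464 m.
X = (N+h)·cosφ·cosλ = -3939845.598 m; Y = (N+h)·cosφ·sinλ = 3436231.993 m; Z = (N(1−e²)+h)·sinφ = 3642703.706 m.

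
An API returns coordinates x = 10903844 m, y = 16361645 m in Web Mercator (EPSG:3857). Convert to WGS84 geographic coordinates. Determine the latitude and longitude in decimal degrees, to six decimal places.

R = 6378137 m. λ = x/R = 97.95089721°.
φ = 2·arctan(exp(y/R)) − 90° = 2·arctan(13.00417) − 90° = 81.20540066°.

lat 81.205401°, lon 97.950897°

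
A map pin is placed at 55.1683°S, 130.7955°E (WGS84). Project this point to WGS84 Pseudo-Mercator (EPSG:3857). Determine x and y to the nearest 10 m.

Web Mercator is spherical with R = a = 6378137 m.
x = R·λ = 6378137 × 2.282812122 = 14560088.458 m.
y = R·ln tan(π/4 + φ/2) = 6378137 × -1.159366515 = -7394598.463 m.

x 14560090 m, y -7394600 m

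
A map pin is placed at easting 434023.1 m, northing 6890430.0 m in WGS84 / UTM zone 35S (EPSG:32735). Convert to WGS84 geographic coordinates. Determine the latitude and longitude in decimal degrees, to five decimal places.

lat -28.11000°, lon 26.32830°

Zone 35S: λ₀ = 27°, k₀ = 0.9996, false easting 500000 m, false northing 10000000 m.
Meridian distance M = (N − FN)/k₀ = -3110814.3 m.
Inverse transverse Mercator on WGS84 gives φ = -28.11000042°, λ = 26.32829998°.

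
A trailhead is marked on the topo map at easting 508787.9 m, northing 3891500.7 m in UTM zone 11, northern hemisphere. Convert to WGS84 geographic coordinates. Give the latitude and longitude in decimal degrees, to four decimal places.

lat 35.1664°, lon -116.9035°

Zone 11N: λ₀ = -117°, k₀ = 0.9996, false easting 500000 m.
Meridian distance M = (N − FN)/k₀ = 3893057.9 m.
Inverse transverse Mercator on WGS84 gives φ = 35.16639993°, λ = -116.90350025°.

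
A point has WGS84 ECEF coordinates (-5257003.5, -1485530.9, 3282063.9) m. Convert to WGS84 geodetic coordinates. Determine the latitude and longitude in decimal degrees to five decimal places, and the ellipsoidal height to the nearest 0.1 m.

λ = atan2(Y, X) = -164.22070009°; p = √(X²+Y²) = 5462864.4 m.
Bowring's method on WGS84 (a = 6378137 m, b = 6356752.314 m) gives φ = 31.16740014°, h = 532.3501 m.

lat 31.16740°, lon -164.22070°, h 532.4 m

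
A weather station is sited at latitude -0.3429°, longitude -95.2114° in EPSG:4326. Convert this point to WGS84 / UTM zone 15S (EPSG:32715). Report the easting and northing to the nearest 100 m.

Zone 15 central meridian λ₀ = 6×15 − 183 = -93°; Δλ = -2.2114°.
Transverse Mercator on WGS84 with k₀ = 0.9996 gives E = 253869.400 m, N = 9962070.805 m.

E 253900 m, N 9962100 m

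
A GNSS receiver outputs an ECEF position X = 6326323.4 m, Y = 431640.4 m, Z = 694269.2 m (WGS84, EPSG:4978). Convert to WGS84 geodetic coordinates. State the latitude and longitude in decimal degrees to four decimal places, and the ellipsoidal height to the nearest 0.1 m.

λ = atan2(Y, X) = 3.90319970°; p = √(X²+Y²) = 6341031.6 m.
Bowring's method on WGS84 (a = 6378137 m, b = 6356752.314 m) gives φ = 6.29010034°, h = 1043.111 m.

lat 6.2901°, lon 3.9032°, h 1043.1 m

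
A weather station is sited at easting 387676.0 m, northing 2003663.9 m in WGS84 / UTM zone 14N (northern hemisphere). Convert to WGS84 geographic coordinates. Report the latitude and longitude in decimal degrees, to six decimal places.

Zone 14N: λ₀ = -99°, k₀ = 0.9996, false easting 500000 m.
Meridian distance M = (N − FN)/k₀ = 2004465.7 m.
Inverse transverse Mercator on WGS84 gives φ = 18.11889975°, λ = -100.06170001°.

lat 18.118900°, lon -100.061700°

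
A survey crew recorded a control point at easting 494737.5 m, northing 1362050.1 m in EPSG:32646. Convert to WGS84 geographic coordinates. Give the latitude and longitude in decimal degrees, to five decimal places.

lat 12.32100°, lon 92.95160°

Zone 46N: λ₀ = 93°, k₀ = 0.9996, false easting 500000 m.
Meridian distance M = (N − FN)/k₀ = 1362595.1 m.
Inverse transverse Mercator on WGS84 gives φ = 12.32100026°, λ = 92.95159967°.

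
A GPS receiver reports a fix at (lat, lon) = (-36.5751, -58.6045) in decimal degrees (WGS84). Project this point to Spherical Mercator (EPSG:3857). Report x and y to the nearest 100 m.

Web Mercator is spherical with R = a = 6378137 m.
x = R·λ = 6378137 × -1.022841481 = -6523823.098 m.
y = R·ln tan(π/4 + φ/2) = 6378137 × -0.686728043 = -4380045.538 m.

x -6523800 m, y -4380000 m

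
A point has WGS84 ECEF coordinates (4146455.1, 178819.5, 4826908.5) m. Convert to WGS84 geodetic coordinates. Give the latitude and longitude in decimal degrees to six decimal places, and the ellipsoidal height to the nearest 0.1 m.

lat 49.500300°, lon 2.469400°, h 39.5 m

λ = atan2(Y, X) = 2.46940043°; p = √(X²+Y²) = 4150309.2 m.
Bowring's method on WGS84 (a = 6378137 m, b = 6356752.314 m) gives φ = 49.50030003°, h = 39.451 m.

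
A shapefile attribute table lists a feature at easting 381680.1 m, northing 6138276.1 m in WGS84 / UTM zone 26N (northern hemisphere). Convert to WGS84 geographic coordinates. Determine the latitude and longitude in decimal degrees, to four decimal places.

lat 55.3765°, lon -28.8673°

Zone 26N: λ₀ = -27°, k₀ = 0.9996, false easting 500000 m.
Meridian distance M = (N − FN)/k₀ = 6140732.4 m.
Inverse transverse Mercator on WGS84 gives φ = 55.37649999°, λ = -28.86729948°.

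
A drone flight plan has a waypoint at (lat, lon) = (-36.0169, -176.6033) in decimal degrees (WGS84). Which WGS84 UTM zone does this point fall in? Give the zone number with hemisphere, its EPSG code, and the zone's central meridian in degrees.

UTM zone = ⌊(λ + 180)/6⌋ + 1; -176.6033° ∈ [-180°, -174°) → zone 1.
Hemisphere: S (φ < 0).
Central meridian λ₀ = 6×1 − 183 = -177°.
EPSG code: 32701.

Zone 1S (EPSG:32701), central meridian -177°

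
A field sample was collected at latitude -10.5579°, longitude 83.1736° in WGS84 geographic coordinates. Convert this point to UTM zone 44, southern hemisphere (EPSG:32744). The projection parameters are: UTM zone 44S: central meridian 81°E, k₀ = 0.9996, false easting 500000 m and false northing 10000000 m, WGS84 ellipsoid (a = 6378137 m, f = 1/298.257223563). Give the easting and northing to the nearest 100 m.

E 737900 m, N 8832100 m

Zone 44 central meridian λ₀ = 6×44 − 183 = 81°; Δλ = +2.1736°.
Transverse Mercator on WGS84 with k₀ = 0.9996 gives E = 737852.816 m, N = 8832076.109 m.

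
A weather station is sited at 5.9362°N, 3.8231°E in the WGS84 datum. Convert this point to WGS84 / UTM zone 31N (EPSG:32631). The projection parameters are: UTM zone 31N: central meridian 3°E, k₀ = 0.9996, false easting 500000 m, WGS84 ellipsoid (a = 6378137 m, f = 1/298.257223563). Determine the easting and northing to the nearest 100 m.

E 591100 m, N 656200 m

Zone 31 central meridian λ₀ = 6×31 − 183 = 3°; Δλ = +0.8231°.
Transverse Mercator on WGS84 with k₀ = 0.9996 gives E = 591105.633 m, N = 656219.667 m.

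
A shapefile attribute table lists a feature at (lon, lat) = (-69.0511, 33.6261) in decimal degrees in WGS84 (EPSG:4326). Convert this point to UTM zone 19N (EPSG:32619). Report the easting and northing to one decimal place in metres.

E 495260.5 m, N 3720701.1 m

Zone 19 central meridian λ₀ = 6×19 − 183 = -69°; Δλ = -0.0511°.
Transverse Mercator on WGS84 with k₀ = 0.9996 gives E = 495260.451 m, N = 3720701.117 m.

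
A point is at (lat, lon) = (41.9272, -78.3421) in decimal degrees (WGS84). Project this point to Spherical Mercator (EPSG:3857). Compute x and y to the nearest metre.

Web Mercator is spherical with R = a = 6378137 m.
x = R·λ = 6378137 × -1.367327588 = -8721002.680 m.
y = R·ln tan(π/4 + φ/2) = 6378137 × 0.807458446 = 5150080.587 m.

x -8721003 m, y 5150081 m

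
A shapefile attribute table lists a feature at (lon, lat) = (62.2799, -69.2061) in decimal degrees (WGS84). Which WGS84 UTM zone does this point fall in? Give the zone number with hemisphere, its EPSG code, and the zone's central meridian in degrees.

Zone 41S (EPSG:32741), central meridian 63°

UTM zone = ⌊(λ + 180)/6⌋ + 1; 62.2799° ∈ [60°, 66°) → zone 41.
Hemisphere: S (φ < 0).
Central meridian λ₀ = 6×41 − 183 = 63°.
EPSG code: 32741.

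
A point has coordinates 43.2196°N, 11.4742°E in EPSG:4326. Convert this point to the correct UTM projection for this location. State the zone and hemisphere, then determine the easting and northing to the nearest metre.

Longitude 11.4742° lies in the 6° band [6°, 12°), giving zone 32; latitude is north of the equator, so 32N.
Zone 32 central meridian λ₀ = 6×32 − 183 = 9°; Δλ = +2.4742°.
Transverse Mercator on WGS84 with k₀ = 0.9996 gives E = 700952.265 m, N = 4788173.663 m.

Zone 32N: E 700952 m, N 4788174 m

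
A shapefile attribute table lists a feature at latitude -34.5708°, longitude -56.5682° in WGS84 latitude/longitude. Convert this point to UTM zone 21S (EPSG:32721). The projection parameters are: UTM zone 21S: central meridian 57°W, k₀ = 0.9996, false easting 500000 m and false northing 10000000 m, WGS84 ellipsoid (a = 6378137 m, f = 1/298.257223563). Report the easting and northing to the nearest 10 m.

Zone 21 central meridian λ₀ = 6×21 − 183 = -57°; Δλ = +0.4318°.
Transverse Mercator on WGS84 with k₀ = 0.9996 gives E = 539607.234 m, N = 6174467.214 m.

E 539610 m, N 6174470 m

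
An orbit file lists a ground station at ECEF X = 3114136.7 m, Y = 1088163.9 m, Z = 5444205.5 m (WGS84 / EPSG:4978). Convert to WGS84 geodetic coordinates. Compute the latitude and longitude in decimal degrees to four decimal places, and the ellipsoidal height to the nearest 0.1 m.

lat 58.9575°, lon 19.2608°, h 3162.0 m

λ = atan2(Y, X) = 19.26080082°; p = √(X²+Y²) = 3298779.8 m.
Bowring's method on WGS84 (a = 6378137 m, b = 6356752.314 m) gives φ = 58.95750011°, h = 3161.968 m.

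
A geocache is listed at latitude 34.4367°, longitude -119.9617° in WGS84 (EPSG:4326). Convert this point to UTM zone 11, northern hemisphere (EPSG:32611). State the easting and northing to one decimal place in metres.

Zone 11 central meridian λ₀ = 6×11 − 183 = -117°; Δλ = -2.9617°.
Transverse Mercator on WGS84 with k₀ = 0.9996 gives E = 227856.957 m, N = 3814557.786 m.

E 227857.0 m, N 3814557.8 m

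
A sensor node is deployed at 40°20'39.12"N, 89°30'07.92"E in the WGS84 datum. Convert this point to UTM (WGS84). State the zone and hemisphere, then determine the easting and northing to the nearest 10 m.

Zone 45N: E 712520 m, N 4468970 m

Longitude 89.5022° lies in the 6° band [84°, 90°), giving zone 45; latitude is north of the equator, so 45N.
Zone 45 central meridian λ₀ = 6×45 − 183 = 87°; Δλ = +2.5022°.
Transverse Mercator on WGS84 with k₀ = 0.9996 gives E = 712521.828 m, N = 4468966.445 m.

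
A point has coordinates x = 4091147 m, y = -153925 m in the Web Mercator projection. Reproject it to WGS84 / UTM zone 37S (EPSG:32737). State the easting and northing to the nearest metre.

E 249795 m, N 9847063 m

Web Mercator inverse (R = 6378137 m) → φ = -1.38259760°, λ = 36.75139880°.
UTM 37S forward: E = 249794.749 m, N = 9847062.615 m.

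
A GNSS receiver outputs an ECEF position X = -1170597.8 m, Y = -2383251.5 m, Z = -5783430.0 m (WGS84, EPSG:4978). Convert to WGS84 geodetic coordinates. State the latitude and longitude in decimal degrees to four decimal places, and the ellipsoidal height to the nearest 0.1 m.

lat -65.4853°, lon -116.1592°, h 3363.9 m

λ = atan2(Y, X) = -116.15919900°; p = √(X²+Y²) = 2655218.8 m.
Bowring's method on WGS84 (a = 6378137 m, b = 6356752.314 m) gives φ = -65.48529987°, h = 3363.853 m.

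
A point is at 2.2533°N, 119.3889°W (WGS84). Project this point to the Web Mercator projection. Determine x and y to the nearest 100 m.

Web Mercator is spherical with R = a = 6378137 m.
x = R·λ = 6378137 × -2.083729395 = -13290311.554 m.
y = R·ln tan(π/4 + φ/2) = 6378137 × 0.039337646 = 250900.893 m.

x -13290300 m, y 250900 m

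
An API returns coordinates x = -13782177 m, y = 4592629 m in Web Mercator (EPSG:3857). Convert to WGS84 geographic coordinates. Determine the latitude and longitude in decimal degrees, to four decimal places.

lat 38.0934°, lon -123.8074°

R = 6378137 m. λ = x/R = -123.80740248°.
φ = 2·arctan(exp(y/R)) − 90° = 2·arctan(2.05455) − 90° = 38.09340343°.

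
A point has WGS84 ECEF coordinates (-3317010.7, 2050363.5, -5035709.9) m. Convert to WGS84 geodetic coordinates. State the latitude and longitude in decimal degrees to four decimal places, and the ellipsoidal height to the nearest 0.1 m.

λ = atan2(Y, X) = 148.27829926°; p = √(X²+Y²) = 3899557.7 m.
Bowring's method on WGS84 (a = 6378137 m, b = 6356752.314 m) gives φ = -52.43250007°, h = 4316.377 m.

lat -52.4325°, lon 148.2783°, h 4316.4 m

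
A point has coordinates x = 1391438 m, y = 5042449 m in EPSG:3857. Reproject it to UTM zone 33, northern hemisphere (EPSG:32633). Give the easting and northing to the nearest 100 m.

E 290300 m, N 4564400 m

Web Mercator inverse (R = 6378137 m) → φ = 41.20380168°, λ = 12.49950022°.
UTM 33N forward: E = 290344.317 m, N = 4564396.072 m.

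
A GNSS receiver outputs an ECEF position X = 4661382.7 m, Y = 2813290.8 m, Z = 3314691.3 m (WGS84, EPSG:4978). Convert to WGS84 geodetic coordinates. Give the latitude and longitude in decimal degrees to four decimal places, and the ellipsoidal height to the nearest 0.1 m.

lat 31.5046°, lon 31.1123°, h 1855.1 m

λ = atan2(Y, X) = 31.11229976°; p = √(X²+Y²) = 5444547.2 m.
Bowring's method on WGS84 (a = 6378137 m, b = 6356752.314 m) gives φ = 31.50460025°, h = 1855.054 m.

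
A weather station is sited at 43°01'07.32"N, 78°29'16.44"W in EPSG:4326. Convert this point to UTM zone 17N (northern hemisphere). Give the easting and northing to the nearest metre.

Zone 17 central meridian λ₀ = 6×17 − 183 = -81°; Δλ = +2.5121°.
Transverse Mercator on WGS84 with k₀ = 0.9996 gives E = 704699.665 m, N = 4765953.942 m.

E 704700 m, N 4765954 m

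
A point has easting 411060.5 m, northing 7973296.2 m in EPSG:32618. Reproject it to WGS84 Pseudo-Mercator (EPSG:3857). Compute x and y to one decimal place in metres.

Unproject from UTM 18N (λ₀ = -75°) → φ = 71.84289998°, λ = -77.55780087°.
Web Mercator (R = 6378137 m): x = -8633694.900 m, y = 11696828.691 m.

x -8633694.9 m, y 11696828.7 m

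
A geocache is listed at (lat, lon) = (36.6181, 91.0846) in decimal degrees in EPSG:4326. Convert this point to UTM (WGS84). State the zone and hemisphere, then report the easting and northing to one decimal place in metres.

Zone 46N: E 328717.4 m, N 4054216.4 m

Longitude 91.0846° lies in the 6° band [90°, 96°), giving zone 46; latitude is north of the equator, so 46N.
Zone 46 central meridian λ₀ = 6×46 − 183 = 93°; Δλ = -1.9154°.
Transverse Mercator on WGS84 with k₀ = 0.9996 gives E = 328717.420 m, N = 4054216.406 m.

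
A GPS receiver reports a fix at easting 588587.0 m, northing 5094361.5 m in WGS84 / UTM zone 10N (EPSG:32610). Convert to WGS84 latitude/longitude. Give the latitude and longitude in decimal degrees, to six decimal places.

lat 45.997100°, lon -121.856000°

Zone 10N: λ₀ = -123°, k₀ = 0.9996, false easting 500000 m.
Meridian distance M = (N − FN)/k₀ = 5096400.1 m.
Inverse transverse Mercator on WGS84 gives φ = 45.99710028°, λ = -121.85599998°.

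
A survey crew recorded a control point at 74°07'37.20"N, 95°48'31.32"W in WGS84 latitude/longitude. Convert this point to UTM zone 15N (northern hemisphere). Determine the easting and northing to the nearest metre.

Zone 15 central meridian λ₀ = 6×15 − 183 = -93°; Δλ = -2.8087°.
Transverse Mercator on WGS84 with k₀ = 0.9996 gives E = 414282.243 m, N = 8228228.098 m.

E 414282 m, N 8228228 m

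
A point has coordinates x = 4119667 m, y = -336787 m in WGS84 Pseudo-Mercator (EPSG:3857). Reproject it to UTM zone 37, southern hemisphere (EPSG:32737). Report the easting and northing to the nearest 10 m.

E 278560 m, N 9665550 m

Web Mercator inverse (R = 6378137 m) → φ = -3.02400417°, λ = 37.00759832°.
UTM 37S forward: E = 278557.548 m, N = 9665550.387 m.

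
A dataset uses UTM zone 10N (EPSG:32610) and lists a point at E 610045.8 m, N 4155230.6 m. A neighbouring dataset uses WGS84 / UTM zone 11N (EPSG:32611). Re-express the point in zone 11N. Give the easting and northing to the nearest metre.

UTM 10N → geographic: φ = 37.53750015°, λ = -121.75440054°.
UTM 11N (λ₀ = -117°) forward: E = 79843.355 m, N = 4165136.767 m.

E 79843 m, N 4165137 m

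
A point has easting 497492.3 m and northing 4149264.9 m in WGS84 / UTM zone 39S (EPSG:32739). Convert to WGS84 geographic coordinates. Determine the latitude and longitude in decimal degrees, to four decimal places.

Zone 39S: λ₀ = 51°, k₀ = 0.9996, false easting 500000 m, false northing 10000000 m.
Meridian distance M = (N − FN)/k₀ = -5853076.3 m.
Inverse transverse Mercator on WGS84 gives φ = -52.80639977°, λ = 50.96279938°.

lat -52.8064°, lon 50.9628°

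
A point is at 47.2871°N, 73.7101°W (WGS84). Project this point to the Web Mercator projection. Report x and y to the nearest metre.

x -8205371 m, y 5989063 m

Web Mercator is spherical with R = a = 6378137 m.
x = R·λ = 6378137 × -1.286483937 = -8205370.798 m.
y = R·ln tan(π/4 + φ/2) = 6378137 × 0.938998748 = 5989062.656 m.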